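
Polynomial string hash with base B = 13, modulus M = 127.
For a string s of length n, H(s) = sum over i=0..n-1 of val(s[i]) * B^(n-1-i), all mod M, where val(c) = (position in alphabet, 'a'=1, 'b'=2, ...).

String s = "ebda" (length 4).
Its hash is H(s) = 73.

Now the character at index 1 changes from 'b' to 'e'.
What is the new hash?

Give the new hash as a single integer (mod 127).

Answer: 72

Derivation:
val('b') = 2, val('e') = 5
Position k = 1, exponent = n-1-k = 2
B^2 mod M = 13^2 mod 127 = 42
Delta = (5 - 2) * 42 mod 127 = 126
New hash = (73 + 126) mod 127 = 72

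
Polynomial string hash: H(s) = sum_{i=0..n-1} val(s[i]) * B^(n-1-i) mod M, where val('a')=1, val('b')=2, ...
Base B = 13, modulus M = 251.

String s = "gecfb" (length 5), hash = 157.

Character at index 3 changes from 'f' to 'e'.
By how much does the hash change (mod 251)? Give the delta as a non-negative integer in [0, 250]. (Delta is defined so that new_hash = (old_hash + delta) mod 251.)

Answer: 238

Derivation:
Delta formula: (val(new) - val(old)) * B^(n-1-k) mod M
  val('e') - val('f') = 5 - 6 = -1
  B^(n-1-k) = 13^1 mod 251 = 13
  Delta = -1 * 13 mod 251 = 238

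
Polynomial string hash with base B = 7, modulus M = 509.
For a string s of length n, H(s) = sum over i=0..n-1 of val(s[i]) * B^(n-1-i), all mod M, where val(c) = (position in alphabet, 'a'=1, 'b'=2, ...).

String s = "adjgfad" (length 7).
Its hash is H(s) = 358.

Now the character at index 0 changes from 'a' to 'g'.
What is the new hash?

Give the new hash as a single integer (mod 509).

val('a') = 1, val('g') = 7
Position k = 0, exponent = n-1-k = 6
B^6 mod M = 7^6 mod 509 = 70
Delta = (7 - 1) * 70 mod 509 = 420
New hash = (358 + 420) mod 509 = 269

Answer: 269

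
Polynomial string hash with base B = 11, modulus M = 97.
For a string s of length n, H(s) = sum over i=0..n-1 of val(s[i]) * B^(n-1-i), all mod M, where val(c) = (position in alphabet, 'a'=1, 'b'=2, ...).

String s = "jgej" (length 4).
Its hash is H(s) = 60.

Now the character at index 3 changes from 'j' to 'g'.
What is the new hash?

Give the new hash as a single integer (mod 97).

Answer: 57

Derivation:
val('j') = 10, val('g') = 7
Position k = 3, exponent = n-1-k = 0
B^0 mod M = 11^0 mod 97 = 1
Delta = (7 - 10) * 1 mod 97 = 94
New hash = (60 + 94) mod 97 = 57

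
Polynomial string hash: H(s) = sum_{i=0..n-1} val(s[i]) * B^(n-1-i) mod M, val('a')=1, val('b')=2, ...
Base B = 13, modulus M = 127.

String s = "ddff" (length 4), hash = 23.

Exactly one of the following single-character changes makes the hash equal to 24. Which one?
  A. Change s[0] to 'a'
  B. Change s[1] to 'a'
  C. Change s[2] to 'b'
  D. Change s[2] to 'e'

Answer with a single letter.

Answer: B

Derivation:
Option A: s[0]='d'->'a', delta=(1-4)*13^3 mod 127 = 13, hash=23+13 mod 127 = 36
Option B: s[1]='d'->'a', delta=(1-4)*13^2 mod 127 = 1, hash=23+1 mod 127 = 24 <-- target
Option C: s[2]='f'->'b', delta=(2-6)*13^1 mod 127 = 75, hash=23+75 mod 127 = 98
Option D: s[2]='f'->'e', delta=(5-6)*13^1 mod 127 = 114, hash=23+114 mod 127 = 10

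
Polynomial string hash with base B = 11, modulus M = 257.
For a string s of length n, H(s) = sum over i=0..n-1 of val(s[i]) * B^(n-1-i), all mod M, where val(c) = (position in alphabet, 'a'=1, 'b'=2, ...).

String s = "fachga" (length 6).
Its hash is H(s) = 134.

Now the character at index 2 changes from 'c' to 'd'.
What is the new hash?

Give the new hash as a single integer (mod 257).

Answer: 180

Derivation:
val('c') = 3, val('d') = 4
Position k = 2, exponent = n-1-k = 3
B^3 mod M = 11^3 mod 257 = 46
Delta = (4 - 3) * 46 mod 257 = 46
New hash = (134 + 46) mod 257 = 180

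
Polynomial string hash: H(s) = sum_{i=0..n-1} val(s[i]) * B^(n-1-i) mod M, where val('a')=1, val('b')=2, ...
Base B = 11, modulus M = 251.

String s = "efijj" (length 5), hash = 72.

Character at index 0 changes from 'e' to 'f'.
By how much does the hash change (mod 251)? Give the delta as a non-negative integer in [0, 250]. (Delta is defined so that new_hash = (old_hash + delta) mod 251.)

Delta formula: (val(new) - val(old)) * B^(n-1-k) mod M
  val('f') - val('e') = 6 - 5 = 1
  B^(n-1-k) = 11^4 mod 251 = 83
  Delta = 1 * 83 mod 251 = 83

Answer: 83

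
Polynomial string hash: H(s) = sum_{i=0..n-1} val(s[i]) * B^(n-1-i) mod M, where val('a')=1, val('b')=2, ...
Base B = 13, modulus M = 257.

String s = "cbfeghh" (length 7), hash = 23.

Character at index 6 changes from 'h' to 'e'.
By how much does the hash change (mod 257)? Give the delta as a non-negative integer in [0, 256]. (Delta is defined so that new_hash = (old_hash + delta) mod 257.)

Delta formula: (val(new) - val(old)) * B^(n-1-k) mod M
  val('e') - val('h') = 5 - 8 = -3
  B^(n-1-k) = 13^0 mod 257 = 1
  Delta = -3 * 1 mod 257 = 254

Answer: 254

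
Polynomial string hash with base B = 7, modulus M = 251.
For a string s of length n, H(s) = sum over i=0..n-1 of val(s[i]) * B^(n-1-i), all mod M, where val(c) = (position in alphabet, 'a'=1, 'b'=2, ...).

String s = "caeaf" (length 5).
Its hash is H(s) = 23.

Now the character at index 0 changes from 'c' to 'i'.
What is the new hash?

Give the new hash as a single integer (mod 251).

val('c') = 3, val('i') = 9
Position k = 0, exponent = n-1-k = 4
B^4 mod M = 7^4 mod 251 = 142
Delta = (9 - 3) * 142 mod 251 = 99
New hash = (23 + 99) mod 251 = 122

Answer: 122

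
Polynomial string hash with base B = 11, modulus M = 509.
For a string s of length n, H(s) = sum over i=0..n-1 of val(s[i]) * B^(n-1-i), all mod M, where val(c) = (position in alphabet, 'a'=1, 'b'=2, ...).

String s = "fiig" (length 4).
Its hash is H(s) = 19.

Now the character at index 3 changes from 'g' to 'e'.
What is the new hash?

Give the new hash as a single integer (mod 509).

Answer: 17

Derivation:
val('g') = 7, val('e') = 5
Position k = 3, exponent = n-1-k = 0
B^0 mod M = 11^0 mod 509 = 1
Delta = (5 - 7) * 1 mod 509 = 507
New hash = (19 + 507) mod 509 = 17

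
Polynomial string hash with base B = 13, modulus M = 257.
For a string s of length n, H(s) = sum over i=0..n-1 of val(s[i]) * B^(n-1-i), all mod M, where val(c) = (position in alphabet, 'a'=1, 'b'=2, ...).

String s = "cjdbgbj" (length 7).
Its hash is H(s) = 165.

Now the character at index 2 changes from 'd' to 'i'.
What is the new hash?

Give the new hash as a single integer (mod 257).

Answer: 78

Derivation:
val('d') = 4, val('i') = 9
Position k = 2, exponent = n-1-k = 4
B^4 mod M = 13^4 mod 257 = 34
Delta = (9 - 4) * 34 mod 257 = 170
New hash = (165 + 170) mod 257 = 78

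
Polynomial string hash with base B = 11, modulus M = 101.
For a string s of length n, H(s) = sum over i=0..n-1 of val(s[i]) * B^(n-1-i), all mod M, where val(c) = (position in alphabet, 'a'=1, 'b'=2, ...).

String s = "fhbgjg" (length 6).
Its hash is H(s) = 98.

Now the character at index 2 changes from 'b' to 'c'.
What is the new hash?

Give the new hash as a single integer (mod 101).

val('b') = 2, val('c') = 3
Position k = 2, exponent = n-1-k = 3
B^3 mod M = 11^3 mod 101 = 18
Delta = (3 - 2) * 18 mod 101 = 18
New hash = (98 + 18) mod 101 = 15

Answer: 15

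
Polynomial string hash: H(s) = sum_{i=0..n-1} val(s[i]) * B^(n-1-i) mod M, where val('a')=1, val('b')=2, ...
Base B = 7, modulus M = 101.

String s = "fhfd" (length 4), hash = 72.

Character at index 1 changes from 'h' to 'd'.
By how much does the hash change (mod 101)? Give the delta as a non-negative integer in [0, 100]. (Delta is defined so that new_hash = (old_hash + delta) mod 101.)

Answer: 6

Derivation:
Delta formula: (val(new) - val(old)) * B^(n-1-k) mod M
  val('d') - val('h') = 4 - 8 = -4
  B^(n-1-k) = 7^2 mod 101 = 49
  Delta = -4 * 49 mod 101 = 6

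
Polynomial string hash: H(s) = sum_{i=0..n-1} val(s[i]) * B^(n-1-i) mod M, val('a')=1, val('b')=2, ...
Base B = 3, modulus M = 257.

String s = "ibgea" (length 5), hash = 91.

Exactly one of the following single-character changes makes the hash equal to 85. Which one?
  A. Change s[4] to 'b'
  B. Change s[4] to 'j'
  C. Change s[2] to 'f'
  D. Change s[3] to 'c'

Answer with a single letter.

Answer: D

Derivation:
Option A: s[4]='a'->'b', delta=(2-1)*3^0 mod 257 = 1, hash=91+1 mod 257 = 92
Option B: s[4]='a'->'j', delta=(10-1)*3^0 mod 257 = 9, hash=91+9 mod 257 = 100
Option C: s[2]='g'->'f', delta=(6-7)*3^2 mod 257 = 248, hash=91+248 mod 257 = 82
Option D: s[3]='e'->'c', delta=(3-5)*3^1 mod 257 = 251, hash=91+251 mod 257 = 85 <-- target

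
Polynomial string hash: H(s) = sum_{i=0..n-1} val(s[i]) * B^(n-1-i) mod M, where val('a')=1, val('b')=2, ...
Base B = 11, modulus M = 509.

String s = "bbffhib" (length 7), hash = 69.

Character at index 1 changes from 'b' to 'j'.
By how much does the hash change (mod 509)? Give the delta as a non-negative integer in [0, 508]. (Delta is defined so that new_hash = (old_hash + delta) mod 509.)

Delta formula: (val(new) - val(old)) * B^(n-1-k) mod M
  val('j') - val('b') = 10 - 2 = 8
  B^(n-1-k) = 11^5 mod 509 = 207
  Delta = 8 * 207 mod 509 = 129

Answer: 129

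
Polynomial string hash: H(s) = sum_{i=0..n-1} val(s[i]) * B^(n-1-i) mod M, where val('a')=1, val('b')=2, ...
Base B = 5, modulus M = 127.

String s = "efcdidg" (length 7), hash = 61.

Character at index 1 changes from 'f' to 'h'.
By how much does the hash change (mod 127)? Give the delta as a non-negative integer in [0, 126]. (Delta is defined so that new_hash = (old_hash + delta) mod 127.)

Delta formula: (val(new) - val(old)) * B^(n-1-k) mod M
  val('h') - val('f') = 8 - 6 = 2
  B^(n-1-k) = 5^5 mod 127 = 77
  Delta = 2 * 77 mod 127 = 27

Answer: 27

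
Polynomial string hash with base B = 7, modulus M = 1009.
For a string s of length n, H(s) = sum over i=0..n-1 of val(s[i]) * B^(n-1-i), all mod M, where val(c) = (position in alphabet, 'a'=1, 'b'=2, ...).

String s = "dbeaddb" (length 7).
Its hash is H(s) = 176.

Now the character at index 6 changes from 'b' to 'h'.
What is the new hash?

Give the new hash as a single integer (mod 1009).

val('b') = 2, val('h') = 8
Position k = 6, exponent = n-1-k = 0
B^0 mod M = 7^0 mod 1009 = 1
Delta = (8 - 2) * 1 mod 1009 = 6
New hash = (176 + 6) mod 1009 = 182

Answer: 182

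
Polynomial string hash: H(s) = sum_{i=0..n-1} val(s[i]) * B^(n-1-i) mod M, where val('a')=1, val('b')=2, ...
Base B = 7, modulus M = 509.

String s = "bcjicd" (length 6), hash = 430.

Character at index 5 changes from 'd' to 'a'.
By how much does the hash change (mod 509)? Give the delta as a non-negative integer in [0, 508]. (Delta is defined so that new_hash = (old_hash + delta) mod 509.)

Delta formula: (val(new) - val(old)) * B^(n-1-k) mod M
  val('a') - val('d') = 1 - 4 = -3
  B^(n-1-k) = 7^0 mod 509 = 1
  Delta = -3 * 1 mod 509 = 506

Answer: 506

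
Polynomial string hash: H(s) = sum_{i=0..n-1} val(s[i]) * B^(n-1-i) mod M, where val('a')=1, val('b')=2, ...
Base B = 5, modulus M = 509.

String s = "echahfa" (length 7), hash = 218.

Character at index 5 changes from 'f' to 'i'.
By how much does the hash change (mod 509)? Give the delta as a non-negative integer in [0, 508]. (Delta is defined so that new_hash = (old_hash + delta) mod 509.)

Answer: 15

Derivation:
Delta formula: (val(new) - val(old)) * B^(n-1-k) mod M
  val('i') - val('f') = 9 - 6 = 3
  B^(n-1-k) = 5^1 mod 509 = 5
  Delta = 3 * 5 mod 509 = 15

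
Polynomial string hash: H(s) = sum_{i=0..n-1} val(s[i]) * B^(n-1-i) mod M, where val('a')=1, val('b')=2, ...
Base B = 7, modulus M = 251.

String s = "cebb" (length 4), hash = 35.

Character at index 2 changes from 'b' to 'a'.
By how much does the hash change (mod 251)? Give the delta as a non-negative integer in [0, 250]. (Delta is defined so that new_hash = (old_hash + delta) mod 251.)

Answer: 244

Derivation:
Delta formula: (val(new) - val(old)) * B^(n-1-k) mod M
  val('a') - val('b') = 1 - 2 = -1
  B^(n-1-k) = 7^1 mod 251 = 7
  Delta = -1 * 7 mod 251 = 244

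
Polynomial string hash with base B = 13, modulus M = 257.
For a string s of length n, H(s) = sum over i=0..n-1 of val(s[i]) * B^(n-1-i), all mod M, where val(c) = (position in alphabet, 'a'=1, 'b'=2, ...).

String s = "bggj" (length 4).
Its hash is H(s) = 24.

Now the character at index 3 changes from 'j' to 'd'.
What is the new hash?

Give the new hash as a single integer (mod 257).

val('j') = 10, val('d') = 4
Position k = 3, exponent = n-1-k = 0
B^0 mod M = 13^0 mod 257 = 1
Delta = (4 - 10) * 1 mod 257 = 251
New hash = (24 + 251) mod 257 = 18

Answer: 18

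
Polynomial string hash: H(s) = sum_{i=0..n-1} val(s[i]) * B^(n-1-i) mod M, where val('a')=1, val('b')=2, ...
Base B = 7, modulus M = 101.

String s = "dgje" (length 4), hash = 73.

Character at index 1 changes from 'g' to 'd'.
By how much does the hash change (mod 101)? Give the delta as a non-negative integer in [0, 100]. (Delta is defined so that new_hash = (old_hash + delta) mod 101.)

Answer: 55

Derivation:
Delta formula: (val(new) - val(old)) * B^(n-1-k) mod M
  val('d') - val('g') = 4 - 7 = -3
  B^(n-1-k) = 7^2 mod 101 = 49
  Delta = -3 * 49 mod 101 = 55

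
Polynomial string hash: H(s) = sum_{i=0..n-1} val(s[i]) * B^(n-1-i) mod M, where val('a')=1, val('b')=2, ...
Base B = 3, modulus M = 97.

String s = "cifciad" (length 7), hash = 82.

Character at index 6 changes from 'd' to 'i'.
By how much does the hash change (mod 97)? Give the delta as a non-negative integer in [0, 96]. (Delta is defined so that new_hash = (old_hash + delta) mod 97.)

Delta formula: (val(new) - val(old)) * B^(n-1-k) mod M
  val('i') - val('d') = 9 - 4 = 5
  B^(n-1-k) = 3^0 mod 97 = 1
  Delta = 5 * 1 mod 97 = 5

Answer: 5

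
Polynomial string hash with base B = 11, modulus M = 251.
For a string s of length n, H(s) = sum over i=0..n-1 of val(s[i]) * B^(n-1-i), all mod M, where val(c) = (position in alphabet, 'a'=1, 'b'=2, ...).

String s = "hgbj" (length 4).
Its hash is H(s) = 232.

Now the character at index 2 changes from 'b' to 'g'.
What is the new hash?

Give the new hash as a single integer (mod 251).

Answer: 36

Derivation:
val('b') = 2, val('g') = 7
Position k = 2, exponent = n-1-k = 1
B^1 mod M = 11^1 mod 251 = 11
Delta = (7 - 2) * 11 mod 251 = 55
New hash = (232 + 55) mod 251 = 36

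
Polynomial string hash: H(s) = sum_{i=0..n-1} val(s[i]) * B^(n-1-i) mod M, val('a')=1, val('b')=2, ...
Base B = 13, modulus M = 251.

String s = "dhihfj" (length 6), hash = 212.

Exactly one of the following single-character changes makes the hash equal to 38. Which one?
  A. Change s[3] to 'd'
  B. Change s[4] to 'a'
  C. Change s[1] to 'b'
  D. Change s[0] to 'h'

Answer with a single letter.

Answer: A

Derivation:
Option A: s[3]='h'->'d', delta=(4-8)*13^2 mod 251 = 77, hash=212+77 mod 251 = 38 <-- target
Option B: s[4]='f'->'a', delta=(1-6)*13^1 mod 251 = 186, hash=212+186 mod 251 = 147
Option C: s[1]='h'->'b', delta=(2-8)*13^4 mod 251 = 67, hash=212+67 mod 251 = 28
Option D: s[0]='d'->'h', delta=(8-4)*13^5 mod 251 = 5, hash=212+5 mod 251 = 217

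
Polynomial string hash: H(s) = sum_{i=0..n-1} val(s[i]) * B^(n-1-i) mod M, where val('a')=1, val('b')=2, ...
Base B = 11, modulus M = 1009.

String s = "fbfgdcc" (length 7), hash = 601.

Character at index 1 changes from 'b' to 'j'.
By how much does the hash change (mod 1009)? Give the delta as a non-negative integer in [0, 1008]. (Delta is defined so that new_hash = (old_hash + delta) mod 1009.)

Answer: 924

Derivation:
Delta formula: (val(new) - val(old)) * B^(n-1-k) mod M
  val('j') - val('b') = 10 - 2 = 8
  B^(n-1-k) = 11^5 mod 1009 = 620
  Delta = 8 * 620 mod 1009 = 924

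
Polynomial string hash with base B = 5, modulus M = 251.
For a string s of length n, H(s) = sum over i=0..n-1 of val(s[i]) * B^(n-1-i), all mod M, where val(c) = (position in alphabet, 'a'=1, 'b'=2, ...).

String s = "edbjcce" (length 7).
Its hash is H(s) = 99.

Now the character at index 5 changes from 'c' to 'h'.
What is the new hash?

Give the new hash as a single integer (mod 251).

val('c') = 3, val('h') = 8
Position k = 5, exponent = n-1-k = 1
B^1 mod M = 5^1 mod 251 = 5
Delta = (8 - 3) * 5 mod 251 = 25
New hash = (99 + 25) mod 251 = 124

Answer: 124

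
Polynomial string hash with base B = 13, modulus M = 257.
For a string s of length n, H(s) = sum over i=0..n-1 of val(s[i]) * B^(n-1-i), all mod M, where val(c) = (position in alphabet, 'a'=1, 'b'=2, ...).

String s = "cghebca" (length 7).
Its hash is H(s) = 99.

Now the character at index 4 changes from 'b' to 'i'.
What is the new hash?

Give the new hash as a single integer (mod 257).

val('b') = 2, val('i') = 9
Position k = 4, exponent = n-1-k = 2
B^2 mod M = 13^2 mod 257 = 169
Delta = (9 - 2) * 169 mod 257 = 155
New hash = (99 + 155) mod 257 = 254

Answer: 254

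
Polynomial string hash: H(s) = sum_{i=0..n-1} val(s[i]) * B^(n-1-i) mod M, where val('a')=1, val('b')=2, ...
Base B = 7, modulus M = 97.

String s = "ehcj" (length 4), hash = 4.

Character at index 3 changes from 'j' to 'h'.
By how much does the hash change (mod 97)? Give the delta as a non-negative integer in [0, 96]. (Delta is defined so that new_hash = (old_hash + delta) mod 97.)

Answer: 95

Derivation:
Delta formula: (val(new) - val(old)) * B^(n-1-k) mod M
  val('h') - val('j') = 8 - 10 = -2
  B^(n-1-k) = 7^0 mod 97 = 1
  Delta = -2 * 1 mod 97 = 95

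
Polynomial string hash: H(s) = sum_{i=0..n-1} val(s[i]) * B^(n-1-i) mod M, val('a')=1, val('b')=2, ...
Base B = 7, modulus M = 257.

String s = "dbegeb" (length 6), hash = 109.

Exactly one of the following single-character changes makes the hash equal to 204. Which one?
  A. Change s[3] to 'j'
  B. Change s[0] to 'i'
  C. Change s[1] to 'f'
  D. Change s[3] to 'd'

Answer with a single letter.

Answer: C

Derivation:
Option A: s[3]='g'->'j', delta=(10-7)*7^2 mod 257 = 147, hash=109+147 mod 257 = 256
Option B: s[0]='d'->'i', delta=(9-4)*7^5 mod 257 = 253, hash=109+253 mod 257 = 105
Option C: s[1]='b'->'f', delta=(6-2)*7^4 mod 257 = 95, hash=109+95 mod 257 = 204 <-- target
Option D: s[3]='g'->'d', delta=(4-7)*7^2 mod 257 = 110, hash=109+110 mod 257 = 219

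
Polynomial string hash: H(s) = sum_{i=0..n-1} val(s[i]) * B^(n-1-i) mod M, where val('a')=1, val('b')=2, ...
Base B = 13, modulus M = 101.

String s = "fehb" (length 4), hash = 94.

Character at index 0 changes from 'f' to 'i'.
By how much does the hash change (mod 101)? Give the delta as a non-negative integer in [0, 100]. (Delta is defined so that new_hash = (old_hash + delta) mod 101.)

Delta formula: (val(new) - val(old)) * B^(n-1-k) mod M
  val('i') - val('f') = 9 - 6 = 3
  B^(n-1-k) = 13^3 mod 101 = 76
  Delta = 3 * 76 mod 101 = 26

Answer: 26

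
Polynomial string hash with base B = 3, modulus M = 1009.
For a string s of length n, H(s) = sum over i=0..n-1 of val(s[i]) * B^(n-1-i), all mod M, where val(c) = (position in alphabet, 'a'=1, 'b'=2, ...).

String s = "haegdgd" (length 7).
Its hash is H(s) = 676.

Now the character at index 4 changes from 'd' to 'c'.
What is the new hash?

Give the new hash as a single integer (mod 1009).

val('d') = 4, val('c') = 3
Position k = 4, exponent = n-1-k = 2
B^2 mod M = 3^2 mod 1009 = 9
Delta = (3 - 4) * 9 mod 1009 = 1000
New hash = (676 + 1000) mod 1009 = 667

Answer: 667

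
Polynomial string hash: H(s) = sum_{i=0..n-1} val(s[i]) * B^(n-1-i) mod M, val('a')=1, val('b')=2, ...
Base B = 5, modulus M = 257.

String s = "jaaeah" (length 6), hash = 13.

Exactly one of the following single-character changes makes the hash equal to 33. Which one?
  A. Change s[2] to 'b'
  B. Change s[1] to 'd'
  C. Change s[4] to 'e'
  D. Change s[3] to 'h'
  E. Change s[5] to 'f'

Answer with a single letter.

Answer: C

Derivation:
Option A: s[2]='a'->'b', delta=(2-1)*5^3 mod 257 = 125, hash=13+125 mod 257 = 138
Option B: s[1]='a'->'d', delta=(4-1)*5^4 mod 257 = 76, hash=13+76 mod 257 = 89
Option C: s[4]='a'->'e', delta=(5-1)*5^1 mod 257 = 20, hash=13+20 mod 257 = 33 <-- target
Option D: s[3]='e'->'h', delta=(8-5)*5^2 mod 257 = 75, hash=13+75 mod 257 = 88
Option E: s[5]='h'->'f', delta=(6-8)*5^0 mod 257 = 255, hash=13+255 mod 257 = 11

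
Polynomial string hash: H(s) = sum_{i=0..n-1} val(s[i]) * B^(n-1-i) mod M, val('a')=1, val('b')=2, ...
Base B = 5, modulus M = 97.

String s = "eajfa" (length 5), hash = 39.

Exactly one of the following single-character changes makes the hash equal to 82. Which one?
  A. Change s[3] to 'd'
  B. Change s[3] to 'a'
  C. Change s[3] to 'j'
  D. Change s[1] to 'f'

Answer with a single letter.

Option A: s[3]='f'->'d', delta=(4-6)*5^1 mod 97 = 87, hash=39+87 mod 97 = 29
Option B: s[3]='f'->'a', delta=(1-6)*5^1 mod 97 = 72, hash=39+72 mod 97 = 14
Option C: s[3]='f'->'j', delta=(10-6)*5^1 mod 97 = 20, hash=39+20 mod 97 = 59
Option D: s[1]='a'->'f', delta=(6-1)*5^3 mod 97 = 43, hash=39+43 mod 97 = 82 <-- target

Answer: D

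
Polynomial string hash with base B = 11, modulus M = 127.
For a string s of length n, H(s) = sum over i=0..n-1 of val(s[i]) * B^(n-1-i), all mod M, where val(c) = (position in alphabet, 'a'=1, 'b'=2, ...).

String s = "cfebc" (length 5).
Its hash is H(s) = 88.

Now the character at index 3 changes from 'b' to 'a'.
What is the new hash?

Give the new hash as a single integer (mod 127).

val('b') = 2, val('a') = 1
Position k = 3, exponent = n-1-k = 1
B^1 mod M = 11^1 mod 127 = 11
Delta = (1 - 2) * 11 mod 127 = 116
New hash = (88 + 116) mod 127 = 77

Answer: 77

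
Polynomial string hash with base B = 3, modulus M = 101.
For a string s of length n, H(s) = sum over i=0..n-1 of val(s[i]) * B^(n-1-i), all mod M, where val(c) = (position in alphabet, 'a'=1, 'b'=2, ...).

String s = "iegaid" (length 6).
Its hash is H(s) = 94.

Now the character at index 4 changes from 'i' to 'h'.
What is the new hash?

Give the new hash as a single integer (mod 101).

Answer: 91

Derivation:
val('i') = 9, val('h') = 8
Position k = 4, exponent = n-1-k = 1
B^1 mod M = 3^1 mod 101 = 3
Delta = (8 - 9) * 3 mod 101 = 98
New hash = (94 + 98) mod 101 = 91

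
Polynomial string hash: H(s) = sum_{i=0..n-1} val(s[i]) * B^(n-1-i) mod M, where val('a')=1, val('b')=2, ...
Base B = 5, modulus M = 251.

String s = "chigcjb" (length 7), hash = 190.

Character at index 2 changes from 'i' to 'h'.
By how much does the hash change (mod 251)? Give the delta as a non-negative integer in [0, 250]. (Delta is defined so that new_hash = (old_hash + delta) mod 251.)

Delta formula: (val(new) - val(old)) * B^(n-1-k) mod M
  val('h') - val('i') = 8 - 9 = -1
  B^(n-1-k) = 5^4 mod 251 = 123
  Delta = -1 * 123 mod 251 = 128

Answer: 128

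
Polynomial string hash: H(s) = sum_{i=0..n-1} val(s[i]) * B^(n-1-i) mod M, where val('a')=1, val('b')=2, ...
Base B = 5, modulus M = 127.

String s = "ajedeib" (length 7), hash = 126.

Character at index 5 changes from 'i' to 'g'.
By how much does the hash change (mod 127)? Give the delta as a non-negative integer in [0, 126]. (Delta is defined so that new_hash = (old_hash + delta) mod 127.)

Delta formula: (val(new) - val(old)) * B^(n-1-k) mod M
  val('g') - val('i') = 7 - 9 = -2
  B^(n-1-k) = 5^1 mod 127 = 5
  Delta = -2 * 5 mod 127 = 117

Answer: 117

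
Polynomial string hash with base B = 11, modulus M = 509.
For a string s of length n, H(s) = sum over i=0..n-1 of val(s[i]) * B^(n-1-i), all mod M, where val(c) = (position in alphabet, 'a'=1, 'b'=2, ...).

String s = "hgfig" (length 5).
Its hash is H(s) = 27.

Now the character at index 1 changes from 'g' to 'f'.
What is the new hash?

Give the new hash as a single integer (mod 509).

Answer: 223

Derivation:
val('g') = 7, val('f') = 6
Position k = 1, exponent = n-1-k = 3
B^3 mod M = 11^3 mod 509 = 313
Delta = (6 - 7) * 313 mod 509 = 196
New hash = (27 + 196) mod 509 = 223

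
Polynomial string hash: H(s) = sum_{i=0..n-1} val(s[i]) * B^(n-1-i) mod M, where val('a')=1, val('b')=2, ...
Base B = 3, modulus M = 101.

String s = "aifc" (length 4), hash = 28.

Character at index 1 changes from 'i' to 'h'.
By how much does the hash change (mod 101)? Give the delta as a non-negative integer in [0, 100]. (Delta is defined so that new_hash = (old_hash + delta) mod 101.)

Answer: 92

Derivation:
Delta formula: (val(new) - val(old)) * B^(n-1-k) mod M
  val('h') - val('i') = 8 - 9 = -1
  B^(n-1-k) = 3^2 mod 101 = 9
  Delta = -1 * 9 mod 101 = 92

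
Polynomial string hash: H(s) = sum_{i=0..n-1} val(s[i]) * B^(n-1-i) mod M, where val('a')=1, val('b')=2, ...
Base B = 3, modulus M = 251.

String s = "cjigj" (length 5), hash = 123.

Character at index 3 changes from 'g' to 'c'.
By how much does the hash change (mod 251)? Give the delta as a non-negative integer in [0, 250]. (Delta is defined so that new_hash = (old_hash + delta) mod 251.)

Answer: 239

Derivation:
Delta formula: (val(new) - val(old)) * B^(n-1-k) mod M
  val('c') - val('g') = 3 - 7 = -4
  B^(n-1-k) = 3^1 mod 251 = 3
  Delta = -4 * 3 mod 251 = 239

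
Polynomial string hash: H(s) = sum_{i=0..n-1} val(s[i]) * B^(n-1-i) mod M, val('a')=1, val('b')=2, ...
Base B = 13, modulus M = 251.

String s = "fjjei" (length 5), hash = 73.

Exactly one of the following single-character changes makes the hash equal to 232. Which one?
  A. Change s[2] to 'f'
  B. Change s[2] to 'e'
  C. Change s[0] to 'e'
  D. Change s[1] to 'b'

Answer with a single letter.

Answer: B

Derivation:
Option A: s[2]='j'->'f', delta=(6-10)*13^2 mod 251 = 77, hash=73+77 mod 251 = 150
Option B: s[2]='j'->'e', delta=(5-10)*13^2 mod 251 = 159, hash=73+159 mod 251 = 232 <-- target
Option C: s[0]='f'->'e', delta=(5-6)*13^4 mod 251 = 53, hash=73+53 mod 251 = 126
Option D: s[1]='j'->'b', delta=(2-10)*13^3 mod 251 = 245, hash=73+245 mod 251 = 67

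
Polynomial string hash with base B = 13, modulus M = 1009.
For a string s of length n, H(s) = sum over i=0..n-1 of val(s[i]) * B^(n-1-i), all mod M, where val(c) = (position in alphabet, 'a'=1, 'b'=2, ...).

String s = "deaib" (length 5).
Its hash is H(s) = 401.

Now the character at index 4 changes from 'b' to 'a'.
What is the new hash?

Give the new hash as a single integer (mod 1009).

Answer: 400

Derivation:
val('b') = 2, val('a') = 1
Position k = 4, exponent = n-1-k = 0
B^0 mod M = 13^0 mod 1009 = 1
Delta = (1 - 2) * 1 mod 1009 = 1008
New hash = (401 + 1008) mod 1009 = 400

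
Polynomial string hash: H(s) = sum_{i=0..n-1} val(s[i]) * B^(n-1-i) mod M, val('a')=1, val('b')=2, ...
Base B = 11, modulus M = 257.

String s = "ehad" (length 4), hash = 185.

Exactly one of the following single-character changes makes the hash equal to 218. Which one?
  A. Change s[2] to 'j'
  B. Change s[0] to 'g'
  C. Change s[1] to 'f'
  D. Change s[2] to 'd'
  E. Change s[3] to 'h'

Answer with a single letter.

Option A: s[2]='a'->'j', delta=(10-1)*11^1 mod 257 = 99, hash=185+99 mod 257 = 27
Option B: s[0]='e'->'g', delta=(7-5)*11^3 mod 257 = 92, hash=185+92 mod 257 = 20
Option C: s[1]='h'->'f', delta=(6-8)*11^2 mod 257 = 15, hash=185+15 mod 257 = 200
Option D: s[2]='a'->'d', delta=(4-1)*11^1 mod 257 = 33, hash=185+33 mod 257 = 218 <-- target
Option E: s[3]='d'->'h', delta=(8-4)*11^0 mod 257 = 4, hash=185+4 mod 257 = 189

Answer: D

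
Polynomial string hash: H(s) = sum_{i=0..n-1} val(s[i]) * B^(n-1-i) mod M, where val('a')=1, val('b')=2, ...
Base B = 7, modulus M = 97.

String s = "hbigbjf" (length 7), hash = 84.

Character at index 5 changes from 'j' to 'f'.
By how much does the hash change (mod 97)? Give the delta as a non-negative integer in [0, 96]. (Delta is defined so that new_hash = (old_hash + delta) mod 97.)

Delta formula: (val(new) - val(old)) * B^(n-1-k) mod M
  val('f') - val('j') = 6 - 10 = -4
  B^(n-1-k) = 7^1 mod 97 = 7
  Delta = -4 * 7 mod 97 = 69

Answer: 69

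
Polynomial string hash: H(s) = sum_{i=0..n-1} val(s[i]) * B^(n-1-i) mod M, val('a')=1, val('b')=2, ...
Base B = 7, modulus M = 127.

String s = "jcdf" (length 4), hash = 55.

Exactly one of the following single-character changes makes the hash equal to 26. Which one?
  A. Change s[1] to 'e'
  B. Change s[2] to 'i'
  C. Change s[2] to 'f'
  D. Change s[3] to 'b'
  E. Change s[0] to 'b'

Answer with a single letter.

Option A: s[1]='c'->'e', delta=(5-3)*7^2 mod 127 = 98, hash=55+98 mod 127 = 26 <-- target
Option B: s[2]='d'->'i', delta=(9-4)*7^1 mod 127 = 35, hash=55+35 mod 127 = 90
Option C: s[2]='d'->'f', delta=(6-4)*7^1 mod 127 = 14, hash=55+14 mod 127 = 69
Option D: s[3]='f'->'b', delta=(2-6)*7^0 mod 127 = 123, hash=55+123 mod 127 = 51
Option E: s[0]='j'->'b', delta=(2-10)*7^3 mod 127 = 50, hash=55+50 mod 127 = 105

Answer: A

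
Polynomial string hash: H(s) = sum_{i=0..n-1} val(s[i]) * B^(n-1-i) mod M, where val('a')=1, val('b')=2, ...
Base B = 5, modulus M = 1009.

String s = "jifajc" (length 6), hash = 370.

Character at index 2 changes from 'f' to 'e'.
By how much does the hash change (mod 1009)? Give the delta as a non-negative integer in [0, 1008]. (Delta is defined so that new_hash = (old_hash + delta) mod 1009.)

Answer: 884

Derivation:
Delta formula: (val(new) - val(old)) * B^(n-1-k) mod M
  val('e') - val('f') = 5 - 6 = -1
  B^(n-1-k) = 5^3 mod 1009 = 125
  Delta = -1 * 125 mod 1009 = 884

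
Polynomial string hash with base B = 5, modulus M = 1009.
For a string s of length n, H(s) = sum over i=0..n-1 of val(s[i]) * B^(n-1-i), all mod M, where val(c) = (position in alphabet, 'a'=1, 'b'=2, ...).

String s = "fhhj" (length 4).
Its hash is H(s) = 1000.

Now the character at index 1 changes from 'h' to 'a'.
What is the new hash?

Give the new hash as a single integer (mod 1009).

Answer: 825

Derivation:
val('h') = 8, val('a') = 1
Position k = 1, exponent = n-1-k = 2
B^2 mod M = 5^2 mod 1009 = 25
Delta = (1 - 8) * 25 mod 1009 = 834
New hash = (1000 + 834) mod 1009 = 825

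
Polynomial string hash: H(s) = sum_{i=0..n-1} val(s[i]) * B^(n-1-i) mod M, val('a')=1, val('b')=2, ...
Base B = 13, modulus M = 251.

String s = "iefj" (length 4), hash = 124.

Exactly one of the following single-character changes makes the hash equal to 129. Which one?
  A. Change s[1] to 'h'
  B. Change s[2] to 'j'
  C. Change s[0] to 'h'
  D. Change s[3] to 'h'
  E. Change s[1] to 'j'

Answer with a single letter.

Option A: s[1]='e'->'h', delta=(8-5)*13^2 mod 251 = 5, hash=124+5 mod 251 = 129 <-- target
Option B: s[2]='f'->'j', delta=(10-6)*13^1 mod 251 = 52, hash=124+52 mod 251 = 176
Option C: s[0]='i'->'h', delta=(8-9)*13^3 mod 251 = 62, hash=124+62 mod 251 = 186
Option D: s[3]='j'->'h', delta=(8-10)*13^0 mod 251 = 249, hash=124+249 mod 251 = 122
Option E: s[1]='e'->'j', delta=(10-5)*13^2 mod 251 = 92, hash=124+92 mod 251 = 216

Answer: A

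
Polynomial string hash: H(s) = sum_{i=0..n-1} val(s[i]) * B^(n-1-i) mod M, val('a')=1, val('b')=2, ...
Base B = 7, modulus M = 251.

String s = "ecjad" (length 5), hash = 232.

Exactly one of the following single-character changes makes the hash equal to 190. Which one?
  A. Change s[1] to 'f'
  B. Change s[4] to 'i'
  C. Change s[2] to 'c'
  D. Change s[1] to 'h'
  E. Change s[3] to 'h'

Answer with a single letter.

Option A: s[1]='c'->'f', delta=(6-3)*7^3 mod 251 = 25, hash=232+25 mod 251 = 6
Option B: s[4]='d'->'i', delta=(9-4)*7^0 mod 251 = 5, hash=232+5 mod 251 = 237
Option C: s[2]='j'->'c', delta=(3-10)*7^2 mod 251 = 159, hash=232+159 mod 251 = 140
Option D: s[1]='c'->'h', delta=(8-3)*7^3 mod 251 = 209, hash=232+209 mod 251 = 190 <-- target
Option E: s[3]='a'->'h', delta=(8-1)*7^1 mod 251 = 49, hash=232+49 mod 251 = 30

Answer: D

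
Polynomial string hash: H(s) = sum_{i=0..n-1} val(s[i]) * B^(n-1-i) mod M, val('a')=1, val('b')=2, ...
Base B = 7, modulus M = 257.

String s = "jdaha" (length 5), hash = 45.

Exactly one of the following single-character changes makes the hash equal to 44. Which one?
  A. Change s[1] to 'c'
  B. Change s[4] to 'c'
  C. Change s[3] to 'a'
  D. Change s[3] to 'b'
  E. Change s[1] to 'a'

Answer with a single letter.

Option A: s[1]='d'->'c', delta=(3-4)*7^3 mod 257 = 171, hash=45+171 mod 257 = 216
Option B: s[4]='a'->'c', delta=(3-1)*7^0 mod 257 = 2, hash=45+2 mod 257 = 47
Option C: s[3]='h'->'a', delta=(1-8)*7^1 mod 257 = 208, hash=45+208 mod 257 = 253
Option D: s[3]='h'->'b', delta=(2-8)*7^1 mod 257 = 215, hash=45+215 mod 257 = 3
Option E: s[1]='d'->'a', delta=(1-4)*7^3 mod 257 = 256, hash=45+256 mod 257 = 44 <-- target

Answer: E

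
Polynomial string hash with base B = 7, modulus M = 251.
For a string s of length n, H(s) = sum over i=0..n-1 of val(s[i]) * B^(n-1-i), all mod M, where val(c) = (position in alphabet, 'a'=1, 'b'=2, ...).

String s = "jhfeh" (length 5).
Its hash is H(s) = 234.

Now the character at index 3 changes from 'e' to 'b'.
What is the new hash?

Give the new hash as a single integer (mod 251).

Answer: 213

Derivation:
val('e') = 5, val('b') = 2
Position k = 3, exponent = n-1-k = 1
B^1 mod M = 7^1 mod 251 = 7
Delta = (2 - 5) * 7 mod 251 = 230
New hash = (234 + 230) mod 251 = 213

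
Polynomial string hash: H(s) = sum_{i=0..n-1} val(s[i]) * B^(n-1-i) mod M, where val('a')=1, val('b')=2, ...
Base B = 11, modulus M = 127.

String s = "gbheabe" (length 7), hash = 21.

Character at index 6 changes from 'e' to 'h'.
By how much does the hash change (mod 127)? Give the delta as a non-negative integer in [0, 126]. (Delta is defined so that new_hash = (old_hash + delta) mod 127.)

Answer: 3

Derivation:
Delta formula: (val(new) - val(old)) * B^(n-1-k) mod M
  val('h') - val('e') = 8 - 5 = 3
  B^(n-1-k) = 11^0 mod 127 = 1
  Delta = 3 * 1 mod 127 = 3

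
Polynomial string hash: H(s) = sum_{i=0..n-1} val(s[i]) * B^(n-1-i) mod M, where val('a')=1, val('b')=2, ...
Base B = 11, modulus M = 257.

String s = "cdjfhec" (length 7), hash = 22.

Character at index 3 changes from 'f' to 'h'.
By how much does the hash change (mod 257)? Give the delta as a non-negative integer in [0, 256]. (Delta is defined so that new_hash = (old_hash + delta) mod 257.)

Answer: 92

Derivation:
Delta formula: (val(new) - val(old)) * B^(n-1-k) mod M
  val('h') - val('f') = 8 - 6 = 2
  B^(n-1-k) = 11^3 mod 257 = 46
  Delta = 2 * 46 mod 257 = 92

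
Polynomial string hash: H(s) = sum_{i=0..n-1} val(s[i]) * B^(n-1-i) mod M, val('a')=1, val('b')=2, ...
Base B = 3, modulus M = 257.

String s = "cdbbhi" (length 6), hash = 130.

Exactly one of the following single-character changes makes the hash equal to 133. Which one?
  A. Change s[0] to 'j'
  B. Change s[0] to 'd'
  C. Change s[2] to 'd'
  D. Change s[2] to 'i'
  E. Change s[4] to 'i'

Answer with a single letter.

Option A: s[0]='c'->'j', delta=(10-3)*3^5 mod 257 = 159, hash=130+159 mod 257 = 32
Option B: s[0]='c'->'d', delta=(4-3)*3^5 mod 257 = 243, hash=130+243 mod 257 = 116
Option C: s[2]='b'->'d', delta=(4-2)*3^3 mod 257 = 54, hash=130+54 mod 257 = 184
Option D: s[2]='b'->'i', delta=(9-2)*3^3 mod 257 = 189, hash=130+189 mod 257 = 62
Option E: s[4]='h'->'i', delta=(9-8)*3^1 mod 257 = 3, hash=130+3 mod 257 = 133 <-- target

Answer: E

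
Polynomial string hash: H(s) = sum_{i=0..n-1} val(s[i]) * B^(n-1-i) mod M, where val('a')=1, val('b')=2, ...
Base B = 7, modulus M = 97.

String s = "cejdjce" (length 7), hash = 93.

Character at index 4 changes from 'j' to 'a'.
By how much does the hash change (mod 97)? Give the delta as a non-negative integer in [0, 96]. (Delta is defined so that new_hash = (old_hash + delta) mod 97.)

Answer: 44

Derivation:
Delta formula: (val(new) - val(old)) * B^(n-1-k) mod M
  val('a') - val('j') = 1 - 10 = -9
  B^(n-1-k) = 7^2 mod 97 = 49
  Delta = -9 * 49 mod 97 = 44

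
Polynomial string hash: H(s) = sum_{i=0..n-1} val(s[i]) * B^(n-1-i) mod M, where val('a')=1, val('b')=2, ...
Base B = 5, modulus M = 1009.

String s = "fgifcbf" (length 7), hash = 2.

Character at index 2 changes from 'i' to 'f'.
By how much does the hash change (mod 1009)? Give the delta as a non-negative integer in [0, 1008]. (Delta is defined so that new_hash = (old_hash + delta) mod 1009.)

Answer: 143

Derivation:
Delta formula: (val(new) - val(old)) * B^(n-1-k) mod M
  val('f') - val('i') = 6 - 9 = -3
  B^(n-1-k) = 5^4 mod 1009 = 625
  Delta = -3 * 625 mod 1009 = 143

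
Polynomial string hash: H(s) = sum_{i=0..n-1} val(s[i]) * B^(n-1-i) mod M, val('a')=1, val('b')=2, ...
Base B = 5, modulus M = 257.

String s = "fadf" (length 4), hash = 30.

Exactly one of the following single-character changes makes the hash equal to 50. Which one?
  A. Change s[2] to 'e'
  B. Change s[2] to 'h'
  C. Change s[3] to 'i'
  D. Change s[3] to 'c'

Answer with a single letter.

Answer: B

Derivation:
Option A: s[2]='d'->'e', delta=(5-4)*5^1 mod 257 = 5, hash=30+5 mod 257 = 35
Option B: s[2]='d'->'h', delta=(8-4)*5^1 mod 257 = 20, hash=30+20 mod 257 = 50 <-- target
Option C: s[3]='f'->'i', delta=(9-6)*5^0 mod 257 = 3, hash=30+3 mod 257 = 33
Option D: s[3]='f'->'c', delta=(3-6)*5^0 mod 257 = 254, hash=30+254 mod 257 = 27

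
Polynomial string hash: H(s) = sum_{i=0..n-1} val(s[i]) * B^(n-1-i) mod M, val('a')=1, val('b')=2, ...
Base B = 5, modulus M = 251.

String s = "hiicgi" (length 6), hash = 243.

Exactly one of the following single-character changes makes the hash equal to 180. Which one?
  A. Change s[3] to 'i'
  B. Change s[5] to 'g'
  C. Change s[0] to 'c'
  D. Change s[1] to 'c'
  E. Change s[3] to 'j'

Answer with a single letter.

Option A: s[3]='c'->'i', delta=(9-3)*5^2 mod 251 = 150, hash=243+150 mod 251 = 142
Option B: s[5]='i'->'g', delta=(7-9)*5^0 mod 251 = 249, hash=243+249 mod 251 = 241
Option C: s[0]='h'->'c', delta=(3-8)*5^5 mod 251 = 188, hash=243+188 mod 251 = 180 <-- target
Option D: s[1]='i'->'c', delta=(3-9)*5^4 mod 251 = 15, hash=243+15 mod 251 = 7
Option E: s[3]='c'->'j', delta=(10-3)*5^2 mod 251 = 175, hash=243+175 mod 251 = 167

Answer: C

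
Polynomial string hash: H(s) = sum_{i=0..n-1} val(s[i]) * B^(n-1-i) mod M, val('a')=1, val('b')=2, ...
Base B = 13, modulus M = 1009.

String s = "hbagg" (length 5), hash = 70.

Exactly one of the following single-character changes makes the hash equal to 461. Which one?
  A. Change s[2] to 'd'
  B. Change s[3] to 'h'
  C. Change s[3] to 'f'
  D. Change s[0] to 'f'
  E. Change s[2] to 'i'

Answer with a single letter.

Answer: D

Derivation:
Option A: s[2]='a'->'d', delta=(4-1)*13^2 mod 1009 = 507, hash=70+507 mod 1009 = 577
Option B: s[3]='g'->'h', delta=(8-7)*13^1 mod 1009 = 13, hash=70+13 mod 1009 = 83
Option C: s[3]='g'->'f', delta=(6-7)*13^1 mod 1009 = 996, hash=70+996 mod 1009 = 57
Option D: s[0]='h'->'f', delta=(6-8)*13^4 mod 1009 = 391, hash=70+391 mod 1009 = 461 <-- target
Option E: s[2]='a'->'i', delta=(9-1)*13^2 mod 1009 = 343, hash=70+343 mod 1009 = 413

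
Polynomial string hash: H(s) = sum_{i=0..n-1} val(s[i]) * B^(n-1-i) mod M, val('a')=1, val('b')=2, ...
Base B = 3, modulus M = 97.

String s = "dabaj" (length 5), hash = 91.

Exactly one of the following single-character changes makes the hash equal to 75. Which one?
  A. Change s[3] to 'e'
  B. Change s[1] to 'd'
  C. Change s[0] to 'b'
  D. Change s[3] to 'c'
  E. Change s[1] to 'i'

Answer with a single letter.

Option A: s[3]='a'->'e', delta=(5-1)*3^1 mod 97 = 12, hash=91+12 mod 97 = 6
Option B: s[1]='a'->'d', delta=(4-1)*3^3 mod 97 = 81, hash=91+81 mod 97 = 75 <-- target
Option C: s[0]='d'->'b', delta=(2-4)*3^4 mod 97 = 32, hash=91+32 mod 97 = 26
Option D: s[3]='a'->'c', delta=(3-1)*3^1 mod 97 = 6, hash=91+6 mod 97 = 0
Option E: s[1]='a'->'i', delta=(9-1)*3^3 mod 97 = 22, hash=91+22 mod 97 = 16

Answer: B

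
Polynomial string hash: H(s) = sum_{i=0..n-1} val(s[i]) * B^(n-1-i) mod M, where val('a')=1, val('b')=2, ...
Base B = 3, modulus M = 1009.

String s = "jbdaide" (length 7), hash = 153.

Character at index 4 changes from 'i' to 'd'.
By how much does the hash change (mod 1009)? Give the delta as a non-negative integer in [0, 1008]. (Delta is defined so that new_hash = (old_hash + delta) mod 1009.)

Answer: 964

Derivation:
Delta formula: (val(new) - val(old)) * B^(n-1-k) mod M
  val('d') - val('i') = 4 - 9 = -5
  B^(n-1-k) = 3^2 mod 1009 = 9
  Delta = -5 * 9 mod 1009 = 964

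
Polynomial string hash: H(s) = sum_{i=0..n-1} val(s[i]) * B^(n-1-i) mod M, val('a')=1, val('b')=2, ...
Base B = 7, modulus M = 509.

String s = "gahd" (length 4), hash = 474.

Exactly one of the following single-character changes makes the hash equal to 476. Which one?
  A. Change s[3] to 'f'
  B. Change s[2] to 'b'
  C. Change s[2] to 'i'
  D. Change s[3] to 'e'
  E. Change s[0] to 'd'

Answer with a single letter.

Option A: s[3]='d'->'f', delta=(6-4)*7^0 mod 509 = 2, hash=474+2 mod 509 = 476 <-- target
Option B: s[2]='h'->'b', delta=(2-8)*7^1 mod 509 = 467, hash=474+467 mod 509 = 432
Option C: s[2]='h'->'i', delta=(9-8)*7^1 mod 509 = 7, hash=474+7 mod 509 = 481
Option D: s[3]='d'->'e', delta=(5-4)*7^0 mod 509 = 1, hash=474+1 mod 509 = 475
Option E: s[0]='g'->'d', delta=(4-7)*7^3 mod 509 = 498, hash=474+498 mod 509 = 463

Answer: A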